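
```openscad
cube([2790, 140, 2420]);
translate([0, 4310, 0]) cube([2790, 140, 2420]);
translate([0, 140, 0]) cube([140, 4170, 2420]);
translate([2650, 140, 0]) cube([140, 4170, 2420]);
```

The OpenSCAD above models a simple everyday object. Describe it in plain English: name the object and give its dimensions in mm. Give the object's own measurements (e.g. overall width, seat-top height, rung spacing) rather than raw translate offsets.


The wall frame of a small rectangular building: four walls, each 2420 mm tall and 140 mm thick, enclosing a footprint 2790 mm (x) by 4450 mm (y) outside-to-outside, with no floor or roof. The front and back walls (the −y and +y sides) span the full width; the two side walls fit between them.


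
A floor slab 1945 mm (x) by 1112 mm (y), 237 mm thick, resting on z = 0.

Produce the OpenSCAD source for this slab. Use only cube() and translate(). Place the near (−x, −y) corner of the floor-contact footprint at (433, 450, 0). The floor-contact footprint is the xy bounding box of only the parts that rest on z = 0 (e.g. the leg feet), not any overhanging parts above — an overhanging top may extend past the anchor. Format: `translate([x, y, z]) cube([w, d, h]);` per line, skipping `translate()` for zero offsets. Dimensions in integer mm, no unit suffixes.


translate([433, 450, 0]) cube([1945, 1112, 237]);


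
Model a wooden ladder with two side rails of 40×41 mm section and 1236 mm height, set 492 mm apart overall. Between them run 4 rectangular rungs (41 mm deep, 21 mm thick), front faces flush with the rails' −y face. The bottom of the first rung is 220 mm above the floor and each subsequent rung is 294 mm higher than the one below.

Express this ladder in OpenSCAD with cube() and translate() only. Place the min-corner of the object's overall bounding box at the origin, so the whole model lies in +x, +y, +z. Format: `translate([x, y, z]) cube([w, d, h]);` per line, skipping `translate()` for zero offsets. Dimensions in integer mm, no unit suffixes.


cube([40, 41, 1236]);
translate([452, 0, 0]) cube([40, 41, 1236]);
translate([40, 0, 220]) cube([412, 41, 21]);
translate([40, 0, 514]) cube([412, 41, 21]);
translate([40, 0, 808]) cube([412, 41, 21]);
translate([40, 0, 1102]) cube([412, 41, 21]);


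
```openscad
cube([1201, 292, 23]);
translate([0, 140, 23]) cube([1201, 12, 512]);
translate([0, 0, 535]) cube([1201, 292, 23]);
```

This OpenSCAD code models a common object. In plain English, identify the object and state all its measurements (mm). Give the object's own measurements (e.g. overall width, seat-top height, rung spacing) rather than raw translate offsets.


An I-beam lying along x, 1201 mm long. Overall section height 558 mm. Two flanges 292 mm wide (y) and 23 mm thick, one on the floor and one at the top; a web 12 mm thick runs between them, centred on the flange width.


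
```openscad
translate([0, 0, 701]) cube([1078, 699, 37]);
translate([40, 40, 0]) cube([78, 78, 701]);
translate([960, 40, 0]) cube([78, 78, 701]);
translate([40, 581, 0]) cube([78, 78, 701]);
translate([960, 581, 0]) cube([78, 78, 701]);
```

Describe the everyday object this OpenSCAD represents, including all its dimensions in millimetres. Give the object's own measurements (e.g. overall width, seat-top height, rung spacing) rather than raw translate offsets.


A rectangular dining table. The top is 1078×699×37 mm with its upper surface at z = 738 mm. It stands on four 78×78 mm square legs, each inset 40 mm from the nearest pair of top edges, running from the floor to the underside of the top.


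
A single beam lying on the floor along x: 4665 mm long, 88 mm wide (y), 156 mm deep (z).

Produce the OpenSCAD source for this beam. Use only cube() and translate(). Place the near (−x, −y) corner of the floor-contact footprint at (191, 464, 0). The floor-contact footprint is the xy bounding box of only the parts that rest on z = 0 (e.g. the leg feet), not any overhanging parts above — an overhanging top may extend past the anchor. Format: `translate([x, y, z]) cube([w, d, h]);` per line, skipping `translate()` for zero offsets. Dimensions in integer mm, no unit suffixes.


translate([191, 464, 0]) cube([4665, 88, 156]);


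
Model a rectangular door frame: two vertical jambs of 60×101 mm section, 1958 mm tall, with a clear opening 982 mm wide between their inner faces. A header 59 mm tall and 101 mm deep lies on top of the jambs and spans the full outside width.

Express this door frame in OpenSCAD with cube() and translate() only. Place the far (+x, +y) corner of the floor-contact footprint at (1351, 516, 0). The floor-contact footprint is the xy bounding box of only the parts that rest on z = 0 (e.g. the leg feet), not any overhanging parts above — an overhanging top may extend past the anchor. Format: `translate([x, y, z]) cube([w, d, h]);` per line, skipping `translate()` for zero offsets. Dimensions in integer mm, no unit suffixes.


translate([249, 415, 0]) cube([60, 101, 1958]);
translate([1291, 415, 0]) cube([60, 101, 1958]);
translate([249, 415, 1958]) cube([1102, 101, 59]);


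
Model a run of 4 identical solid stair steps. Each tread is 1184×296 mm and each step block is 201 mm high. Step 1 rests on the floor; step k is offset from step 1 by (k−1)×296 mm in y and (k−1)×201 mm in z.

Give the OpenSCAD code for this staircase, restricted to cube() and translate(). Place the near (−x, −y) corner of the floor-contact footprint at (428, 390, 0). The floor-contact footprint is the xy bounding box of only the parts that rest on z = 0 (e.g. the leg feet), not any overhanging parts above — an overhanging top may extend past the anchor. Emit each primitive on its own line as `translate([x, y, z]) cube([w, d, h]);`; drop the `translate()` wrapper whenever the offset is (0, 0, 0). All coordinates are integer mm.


translate([428, 390, 0]) cube([1184, 296, 201]);
translate([428, 686, 201]) cube([1184, 296, 201]);
translate([428, 982, 402]) cube([1184, 296, 201]);
translate([428, 1278, 603]) cube([1184, 296, 201]);


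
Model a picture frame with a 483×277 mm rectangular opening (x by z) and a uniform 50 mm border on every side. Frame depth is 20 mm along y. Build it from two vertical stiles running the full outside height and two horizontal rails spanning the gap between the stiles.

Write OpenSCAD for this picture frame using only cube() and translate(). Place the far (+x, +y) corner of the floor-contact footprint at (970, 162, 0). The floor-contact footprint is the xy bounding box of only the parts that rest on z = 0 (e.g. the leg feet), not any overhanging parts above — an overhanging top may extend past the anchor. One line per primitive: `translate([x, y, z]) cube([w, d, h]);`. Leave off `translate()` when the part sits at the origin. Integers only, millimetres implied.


translate([387, 142, 0]) cube([50, 20, 377]);
translate([920, 142, 0]) cube([50, 20, 377]);
translate([437, 142, 0]) cube([483, 20, 50]);
translate([437, 142, 327]) cube([483, 20, 50]);


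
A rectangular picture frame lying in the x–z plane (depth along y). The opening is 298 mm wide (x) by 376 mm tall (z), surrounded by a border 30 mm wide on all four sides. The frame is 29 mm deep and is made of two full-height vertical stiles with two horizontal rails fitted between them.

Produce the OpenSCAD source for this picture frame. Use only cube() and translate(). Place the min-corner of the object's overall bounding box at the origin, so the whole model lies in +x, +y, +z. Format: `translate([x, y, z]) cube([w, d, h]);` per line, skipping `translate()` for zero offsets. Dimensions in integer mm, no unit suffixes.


cube([30, 29, 436]);
translate([328, 0, 0]) cube([30, 29, 436]);
translate([30, 0, 0]) cube([298, 29, 30]);
translate([30, 0, 406]) cube([298, 29, 30]);


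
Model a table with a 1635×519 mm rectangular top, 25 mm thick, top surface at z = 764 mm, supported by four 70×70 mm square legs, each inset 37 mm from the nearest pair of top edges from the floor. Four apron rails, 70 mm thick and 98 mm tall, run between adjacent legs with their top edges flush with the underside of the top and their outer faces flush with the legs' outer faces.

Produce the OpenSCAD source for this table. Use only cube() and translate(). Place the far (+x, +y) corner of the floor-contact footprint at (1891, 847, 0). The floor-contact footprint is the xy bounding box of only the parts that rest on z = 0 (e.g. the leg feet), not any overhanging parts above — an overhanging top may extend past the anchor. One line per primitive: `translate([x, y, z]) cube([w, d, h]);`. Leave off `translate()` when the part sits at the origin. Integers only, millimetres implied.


translate([293, 365, 739]) cube([1635, 519, 25]);
translate([330, 402, 0]) cube([70, 70, 739]);
translate([1821, 402, 0]) cube([70, 70, 739]);
translate([330, 777, 0]) cube([70, 70, 739]);
translate([1821, 777, 0]) cube([70, 70, 739]);
translate([400, 402, 641]) cube([1421, 70, 98]);
translate([400, 777, 641]) cube([1421, 70, 98]);
translate([330, 472, 641]) cube([70, 305, 98]);
translate([1821, 472, 641]) cube([70, 305, 98]);


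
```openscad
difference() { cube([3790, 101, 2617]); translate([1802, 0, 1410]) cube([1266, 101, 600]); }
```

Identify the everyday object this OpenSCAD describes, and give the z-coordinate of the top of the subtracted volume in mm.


A wall with a window opening. The window head height is 2010 mm.

A wall with a rectangular opening subtracted — a window. Sill at z = 1410, opening 600 mm tall, so the head is at 1410 + 600 = 2010 mm.


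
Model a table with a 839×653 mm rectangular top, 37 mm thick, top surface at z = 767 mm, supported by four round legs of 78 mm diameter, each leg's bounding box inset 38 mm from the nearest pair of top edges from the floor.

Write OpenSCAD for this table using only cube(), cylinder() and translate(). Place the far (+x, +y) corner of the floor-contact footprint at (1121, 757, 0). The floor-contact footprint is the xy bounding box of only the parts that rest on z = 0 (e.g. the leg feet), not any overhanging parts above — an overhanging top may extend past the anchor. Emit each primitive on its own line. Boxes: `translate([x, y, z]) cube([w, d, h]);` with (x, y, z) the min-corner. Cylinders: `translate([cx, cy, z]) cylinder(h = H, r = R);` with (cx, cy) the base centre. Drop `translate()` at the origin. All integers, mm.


translate([320, 142, 730]) cube([839, 653, 37]);
translate([397, 219, 0]) cylinder(h = 730, r = 39);
translate([1082, 219, 0]) cylinder(h = 730, r = 39);
translate([397, 718, 0]) cylinder(h = 730, r = 39);
translate([1082, 718, 0]) cylinder(h = 730, r = 39);


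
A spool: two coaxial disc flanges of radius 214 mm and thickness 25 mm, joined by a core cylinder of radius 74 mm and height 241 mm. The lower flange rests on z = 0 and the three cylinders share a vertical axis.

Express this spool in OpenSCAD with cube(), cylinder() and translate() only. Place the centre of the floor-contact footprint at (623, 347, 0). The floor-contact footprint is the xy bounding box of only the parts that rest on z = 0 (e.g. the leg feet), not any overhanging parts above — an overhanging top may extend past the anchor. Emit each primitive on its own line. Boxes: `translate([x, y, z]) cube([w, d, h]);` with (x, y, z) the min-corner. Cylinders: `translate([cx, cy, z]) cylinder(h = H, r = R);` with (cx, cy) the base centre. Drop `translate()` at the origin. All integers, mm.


translate([623, 347, 0]) cylinder(h = 25, r = 214);
translate([623, 347, 25]) cylinder(h = 241, r = 74);
translate([623, 347, 266]) cylinder(h = 25, r = 214);


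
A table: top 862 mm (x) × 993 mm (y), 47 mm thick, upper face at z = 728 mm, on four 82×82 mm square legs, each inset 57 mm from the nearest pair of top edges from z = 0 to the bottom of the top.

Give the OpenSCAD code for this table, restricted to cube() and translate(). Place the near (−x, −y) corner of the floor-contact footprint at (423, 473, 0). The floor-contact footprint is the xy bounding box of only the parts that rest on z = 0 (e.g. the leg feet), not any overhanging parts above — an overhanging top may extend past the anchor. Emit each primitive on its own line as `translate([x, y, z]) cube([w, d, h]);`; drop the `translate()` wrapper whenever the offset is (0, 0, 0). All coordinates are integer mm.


translate([366, 416, 681]) cube([862, 993, 47]);
translate([423, 473, 0]) cube([82, 82, 681]);
translate([1089, 473, 0]) cube([82, 82, 681]);
translate([423, 1270, 0]) cube([82, 82, 681]);
translate([1089, 1270, 0]) cube([82, 82, 681]);


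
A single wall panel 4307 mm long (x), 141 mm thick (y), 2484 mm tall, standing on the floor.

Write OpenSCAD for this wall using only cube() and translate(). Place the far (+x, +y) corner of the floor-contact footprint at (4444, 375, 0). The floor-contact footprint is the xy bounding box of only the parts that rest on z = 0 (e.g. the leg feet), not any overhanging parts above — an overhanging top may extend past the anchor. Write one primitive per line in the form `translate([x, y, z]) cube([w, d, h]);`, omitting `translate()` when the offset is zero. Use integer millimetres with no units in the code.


translate([137, 234, 0]) cube([4307, 141, 2484]);


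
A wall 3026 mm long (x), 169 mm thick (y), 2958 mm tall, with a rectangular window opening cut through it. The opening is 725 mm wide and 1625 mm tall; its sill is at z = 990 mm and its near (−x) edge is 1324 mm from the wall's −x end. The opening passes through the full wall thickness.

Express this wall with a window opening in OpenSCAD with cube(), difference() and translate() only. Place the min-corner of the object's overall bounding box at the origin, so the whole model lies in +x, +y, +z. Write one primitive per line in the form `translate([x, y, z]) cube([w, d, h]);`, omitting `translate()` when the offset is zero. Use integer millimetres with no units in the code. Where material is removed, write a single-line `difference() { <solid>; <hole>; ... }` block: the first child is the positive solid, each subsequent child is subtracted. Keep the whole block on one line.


difference() { cube([3026, 169, 2958]); translate([1324, 0, 990]) cube([725, 169, 1625]); }


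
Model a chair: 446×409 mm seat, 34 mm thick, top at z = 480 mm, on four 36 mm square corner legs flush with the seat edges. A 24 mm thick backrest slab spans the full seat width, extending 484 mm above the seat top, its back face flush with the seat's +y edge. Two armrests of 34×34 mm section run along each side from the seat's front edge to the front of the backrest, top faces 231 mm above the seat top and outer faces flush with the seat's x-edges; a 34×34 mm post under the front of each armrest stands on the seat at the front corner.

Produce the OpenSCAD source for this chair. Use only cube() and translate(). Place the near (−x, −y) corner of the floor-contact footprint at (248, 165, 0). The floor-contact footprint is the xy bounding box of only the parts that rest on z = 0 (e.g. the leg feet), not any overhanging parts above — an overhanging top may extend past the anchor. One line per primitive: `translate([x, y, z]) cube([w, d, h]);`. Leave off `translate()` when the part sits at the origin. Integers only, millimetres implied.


translate([248, 165, 446]) cube([446, 409, 34]);
translate([248, 165, 0]) cube([36, 36, 446]);
translate([658, 165, 0]) cube([36, 36, 446]);
translate([248, 538, 0]) cube([36, 36, 446]);
translate([658, 538, 0]) cube([36, 36, 446]);
translate([248, 550, 480]) cube([446, 24, 484]);
translate([248, 165, 677]) cube([34, 385, 34]);
translate([660, 165, 677]) cube([34, 385, 34]);
translate([248, 165, 480]) cube([34, 34, 197]);
translate([660, 165, 480]) cube([34, 34, 197]);


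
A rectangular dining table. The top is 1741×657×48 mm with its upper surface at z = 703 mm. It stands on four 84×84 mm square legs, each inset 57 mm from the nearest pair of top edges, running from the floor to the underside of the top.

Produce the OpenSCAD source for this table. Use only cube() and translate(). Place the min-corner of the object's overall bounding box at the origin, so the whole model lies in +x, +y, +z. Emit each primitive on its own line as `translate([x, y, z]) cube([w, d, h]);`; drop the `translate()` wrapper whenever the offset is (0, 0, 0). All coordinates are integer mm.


translate([0, 0, 655]) cube([1741, 657, 48]);
translate([57, 57, 0]) cube([84, 84, 655]);
translate([1600, 57, 0]) cube([84, 84, 655]);
translate([57, 516, 0]) cube([84, 84, 655]);
translate([1600, 516, 0]) cube([84, 84, 655]);


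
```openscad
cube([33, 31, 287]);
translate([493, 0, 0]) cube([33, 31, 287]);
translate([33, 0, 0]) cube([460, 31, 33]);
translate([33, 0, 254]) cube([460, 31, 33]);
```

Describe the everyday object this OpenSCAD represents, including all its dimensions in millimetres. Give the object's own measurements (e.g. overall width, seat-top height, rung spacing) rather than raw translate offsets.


A rectangular picture frame lying in the x–z plane (depth along y). The opening is 460 mm wide (x) by 221 mm tall (z), surrounded by a border 33 mm wide on all four sides. The frame is 31 mm deep and is made of two full-height vertical stiles with two horizontal rails fitted between them.


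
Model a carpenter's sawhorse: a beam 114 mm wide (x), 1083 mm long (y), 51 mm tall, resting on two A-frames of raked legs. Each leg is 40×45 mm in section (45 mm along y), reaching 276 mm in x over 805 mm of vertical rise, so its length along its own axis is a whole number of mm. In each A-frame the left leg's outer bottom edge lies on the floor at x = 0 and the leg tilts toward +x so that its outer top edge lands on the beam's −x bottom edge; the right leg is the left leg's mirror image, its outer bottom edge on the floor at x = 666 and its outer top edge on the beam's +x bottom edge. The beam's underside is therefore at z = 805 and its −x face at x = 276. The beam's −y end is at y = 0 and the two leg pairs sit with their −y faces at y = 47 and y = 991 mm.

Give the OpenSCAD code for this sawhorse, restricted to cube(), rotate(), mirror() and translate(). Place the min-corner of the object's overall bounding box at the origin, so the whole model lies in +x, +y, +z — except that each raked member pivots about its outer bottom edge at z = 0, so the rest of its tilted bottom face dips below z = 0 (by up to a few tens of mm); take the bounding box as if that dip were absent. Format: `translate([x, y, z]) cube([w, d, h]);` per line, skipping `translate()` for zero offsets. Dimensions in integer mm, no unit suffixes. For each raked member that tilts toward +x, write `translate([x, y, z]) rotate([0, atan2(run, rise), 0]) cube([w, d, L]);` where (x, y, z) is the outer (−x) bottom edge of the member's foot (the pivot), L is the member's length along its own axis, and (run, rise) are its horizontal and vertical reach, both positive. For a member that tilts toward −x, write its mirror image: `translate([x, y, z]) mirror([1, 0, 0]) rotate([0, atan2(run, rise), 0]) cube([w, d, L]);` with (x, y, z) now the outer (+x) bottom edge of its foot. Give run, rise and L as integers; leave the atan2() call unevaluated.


translate([276, 0, 805]) cube([114, 1083, 51]);
translate([0, 47, 0]) rotate([0, atan2(276, 805), 0]) cube([40, 45, 851]);
translate([666, 47, 0]) mirror([1, 0, 0]) rotate([0, atan2(276, 805), 0]) cube([40, 45, 851]);
translate([0, 991, 0]) rotate([0, atan2(276, 805), 0]) cube([40, 45, 851]);
translate([666, 991, 0]) mirror([1, 0, 0]) rotate([0, atan2(276, 805), 0]) cube([40, 45, 851]);


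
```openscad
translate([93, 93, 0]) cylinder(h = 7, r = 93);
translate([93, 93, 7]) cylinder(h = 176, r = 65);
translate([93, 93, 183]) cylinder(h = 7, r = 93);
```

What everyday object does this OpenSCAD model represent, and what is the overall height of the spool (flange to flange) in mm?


A spool. The overall height is 190 mm.

Three coaxial cylinders, large–small–large — a spool. Two 7 mm flanges and a 176 mm core give 7 + 176 + 7 = 190 mm.


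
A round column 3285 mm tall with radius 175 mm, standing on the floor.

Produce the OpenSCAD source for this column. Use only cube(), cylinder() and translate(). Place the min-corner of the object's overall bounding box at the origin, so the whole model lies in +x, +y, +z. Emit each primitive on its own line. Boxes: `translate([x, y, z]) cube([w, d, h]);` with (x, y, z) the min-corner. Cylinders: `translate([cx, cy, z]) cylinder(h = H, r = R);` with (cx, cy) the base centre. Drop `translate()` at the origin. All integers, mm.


translate([175, 175, 0]) cylinder(h = 3285, r = 175);


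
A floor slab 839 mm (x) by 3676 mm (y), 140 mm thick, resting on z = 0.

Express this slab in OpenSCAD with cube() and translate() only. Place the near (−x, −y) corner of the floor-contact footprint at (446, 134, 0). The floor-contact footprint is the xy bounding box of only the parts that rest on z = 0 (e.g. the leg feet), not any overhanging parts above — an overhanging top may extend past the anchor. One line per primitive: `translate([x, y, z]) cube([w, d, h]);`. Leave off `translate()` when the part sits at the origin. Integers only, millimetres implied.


translate([446, 134, 0]) cube([839, 3676, 140]);


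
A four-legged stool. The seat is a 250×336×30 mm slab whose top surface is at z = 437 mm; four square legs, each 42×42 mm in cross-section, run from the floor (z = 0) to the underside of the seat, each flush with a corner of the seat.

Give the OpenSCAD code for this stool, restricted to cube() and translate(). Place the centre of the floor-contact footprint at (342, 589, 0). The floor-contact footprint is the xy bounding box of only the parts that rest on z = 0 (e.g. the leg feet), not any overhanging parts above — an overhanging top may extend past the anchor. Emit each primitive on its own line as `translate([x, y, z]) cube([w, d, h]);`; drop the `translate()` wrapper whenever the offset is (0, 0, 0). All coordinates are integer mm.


translate([217, 421, 407]) cube([250, 336, 30]);
translate([217, 421, 0]) cube([42, 42, 407]);
translate([425, 421, 0]) cube([42, 42, 407]);
translate([217, 715, 0]) cube([42, 42, 407]);
translate([425, 715, 0]) cube([42, 42, 407]);


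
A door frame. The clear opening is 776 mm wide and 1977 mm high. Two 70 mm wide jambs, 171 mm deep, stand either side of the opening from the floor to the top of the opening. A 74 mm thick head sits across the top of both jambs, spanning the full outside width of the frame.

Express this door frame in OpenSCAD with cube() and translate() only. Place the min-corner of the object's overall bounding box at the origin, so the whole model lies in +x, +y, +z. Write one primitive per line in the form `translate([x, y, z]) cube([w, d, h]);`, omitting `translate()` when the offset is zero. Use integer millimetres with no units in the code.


cube([70, 171, 1977]);
translate([846, 0, 0]) cube([70, 171, 1977]);
translate([0, 0, 1977]) cube([916, 171, 74]);


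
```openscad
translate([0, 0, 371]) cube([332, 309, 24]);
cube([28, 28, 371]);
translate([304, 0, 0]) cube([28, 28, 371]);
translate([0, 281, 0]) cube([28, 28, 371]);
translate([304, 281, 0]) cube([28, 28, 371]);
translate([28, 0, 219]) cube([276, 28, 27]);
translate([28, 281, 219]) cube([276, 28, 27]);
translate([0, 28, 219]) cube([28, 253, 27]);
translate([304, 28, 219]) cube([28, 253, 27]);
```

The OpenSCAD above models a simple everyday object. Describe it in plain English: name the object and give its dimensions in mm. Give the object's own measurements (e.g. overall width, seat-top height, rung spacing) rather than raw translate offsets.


A four-legged stool. The seat is a 332×309×24 mm slab whose top surface is at z = 395 mm; four square legs, each 28×28 mm in cross-section, run from the floor (z = 0) to the underside of the seat, each flush with a corner of the seat. Four stretchers, 28 mm wide and 27 mm tall, connect adjacent legs with their undersides at z = 219 mm, each running between the inner faces of the legs it joins and aligned with the legs' outer faces on the other axis.


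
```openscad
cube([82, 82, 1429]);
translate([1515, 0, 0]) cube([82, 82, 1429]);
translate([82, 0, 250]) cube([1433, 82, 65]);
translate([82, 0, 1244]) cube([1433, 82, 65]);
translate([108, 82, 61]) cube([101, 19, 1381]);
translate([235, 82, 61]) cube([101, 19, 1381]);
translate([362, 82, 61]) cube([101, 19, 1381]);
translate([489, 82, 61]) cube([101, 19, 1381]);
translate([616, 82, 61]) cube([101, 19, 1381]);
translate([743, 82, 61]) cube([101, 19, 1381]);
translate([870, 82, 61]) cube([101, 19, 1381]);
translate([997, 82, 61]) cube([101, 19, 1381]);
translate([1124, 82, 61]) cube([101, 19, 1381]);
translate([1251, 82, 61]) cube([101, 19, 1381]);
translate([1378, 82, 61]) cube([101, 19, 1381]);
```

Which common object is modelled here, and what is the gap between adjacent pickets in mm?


A fence section. The picket gap is 26 mm.

Two posts, two rails, 11 pickets — a fence section. Span 1433 mm holds 11 pickets of 101 mm with 12 equal gaps: ⌊(1433 − 11·101) / 12⌋ = 26 mm.


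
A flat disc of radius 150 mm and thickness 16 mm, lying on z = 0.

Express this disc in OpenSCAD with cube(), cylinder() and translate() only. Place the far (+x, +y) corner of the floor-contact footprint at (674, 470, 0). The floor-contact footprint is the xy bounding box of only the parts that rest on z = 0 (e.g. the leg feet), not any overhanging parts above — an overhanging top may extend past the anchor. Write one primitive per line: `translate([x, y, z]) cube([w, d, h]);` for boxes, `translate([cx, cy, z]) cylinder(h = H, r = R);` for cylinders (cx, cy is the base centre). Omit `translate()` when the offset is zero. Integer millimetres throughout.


translate([524, 320, 0]) cylinder(h = 16, r = 150);


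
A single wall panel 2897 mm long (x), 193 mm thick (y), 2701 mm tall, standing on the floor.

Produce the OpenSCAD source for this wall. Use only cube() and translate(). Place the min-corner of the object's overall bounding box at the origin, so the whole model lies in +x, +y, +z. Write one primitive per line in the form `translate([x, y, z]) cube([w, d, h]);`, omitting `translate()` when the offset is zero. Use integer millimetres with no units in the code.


cube([2897, 193, 2701]);


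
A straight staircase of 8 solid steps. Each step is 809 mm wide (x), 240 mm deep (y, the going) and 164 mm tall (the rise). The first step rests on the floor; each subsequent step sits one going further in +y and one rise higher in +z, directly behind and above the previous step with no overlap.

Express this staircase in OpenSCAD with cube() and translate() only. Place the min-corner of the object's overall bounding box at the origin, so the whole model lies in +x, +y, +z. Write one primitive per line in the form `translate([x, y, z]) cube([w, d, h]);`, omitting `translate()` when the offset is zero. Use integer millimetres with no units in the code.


cube([809, 240, 164]);
translate([0, 240, 164]) cube([809, 240, 164]);
translate([0, 480, 328]) cube([809, 240, 164]);
translate([0, 720, 492]) cube([809, 240, 164]);
translate([0, 960, 656]) cube([809, 240, 164]);
translate([0, 1200, 820]) cube([809, 240, 164]);
translate([0, 1440, 984]) cube([809, 240, 164]);
translate([0, 1680, 1148]) cube([809, 240, 164]);


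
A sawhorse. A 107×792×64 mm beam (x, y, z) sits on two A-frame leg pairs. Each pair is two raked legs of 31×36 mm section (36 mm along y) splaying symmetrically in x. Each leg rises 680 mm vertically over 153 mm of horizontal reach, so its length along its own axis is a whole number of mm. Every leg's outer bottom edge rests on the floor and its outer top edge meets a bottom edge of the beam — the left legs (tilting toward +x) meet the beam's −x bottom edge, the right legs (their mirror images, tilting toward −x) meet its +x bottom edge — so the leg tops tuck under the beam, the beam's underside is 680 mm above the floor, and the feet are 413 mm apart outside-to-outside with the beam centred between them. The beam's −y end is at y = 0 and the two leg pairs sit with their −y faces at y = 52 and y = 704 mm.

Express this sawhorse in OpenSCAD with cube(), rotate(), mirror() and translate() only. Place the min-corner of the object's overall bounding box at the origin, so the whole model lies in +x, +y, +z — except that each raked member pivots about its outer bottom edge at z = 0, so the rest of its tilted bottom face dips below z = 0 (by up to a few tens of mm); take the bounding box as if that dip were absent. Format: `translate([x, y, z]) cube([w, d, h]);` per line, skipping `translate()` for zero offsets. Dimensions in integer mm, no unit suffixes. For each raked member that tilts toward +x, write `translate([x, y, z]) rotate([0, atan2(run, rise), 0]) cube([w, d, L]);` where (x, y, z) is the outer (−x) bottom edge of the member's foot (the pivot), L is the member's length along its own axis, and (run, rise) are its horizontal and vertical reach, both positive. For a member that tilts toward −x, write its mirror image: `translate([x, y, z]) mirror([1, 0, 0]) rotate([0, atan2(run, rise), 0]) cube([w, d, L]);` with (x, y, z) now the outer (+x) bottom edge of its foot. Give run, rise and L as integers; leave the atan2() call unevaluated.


translate([153, 0, 680]) cube([107, 792, 64]);
translate([0, 52, 0]) rotate([0, atan2(153, 680), 0]) cube([31, 36, 697]);
translate([413, 52, 0]) mirror([1, 0, 0]) rotate([0, atan2(153, 680), 0]) cube([31, 36, 697]);
translate([0, 704, 0]) rotate([0, atan2(153, 680), 0]) cube([31, 36, 697]);
translate([413, 704, 0]) mirror([1, 0, 0]) rotate([0, atan2(153, 680), 0]) cube([31, 36, 697]);


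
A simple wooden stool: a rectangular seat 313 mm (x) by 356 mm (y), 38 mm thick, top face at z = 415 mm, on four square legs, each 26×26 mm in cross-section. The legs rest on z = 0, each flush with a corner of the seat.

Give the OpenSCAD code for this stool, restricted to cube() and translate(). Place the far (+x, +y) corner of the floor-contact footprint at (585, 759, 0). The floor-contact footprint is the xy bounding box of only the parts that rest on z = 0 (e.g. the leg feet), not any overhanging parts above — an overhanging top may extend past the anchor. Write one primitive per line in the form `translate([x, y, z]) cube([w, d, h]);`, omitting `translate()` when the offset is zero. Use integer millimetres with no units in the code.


// leg_h = 415 - 38 = 377
translate([272, 403, 377]) cube([313, 356, 38]);
translate([272, 403, 0]) cube([26, 26, 377]);
translate([559, 403, 0]) cube([26, 26, 377]);
translate([272, 733, 0]) cube([26, 26, 377]);
translate([559, 733, 0]) cube([26, 26, 377]);


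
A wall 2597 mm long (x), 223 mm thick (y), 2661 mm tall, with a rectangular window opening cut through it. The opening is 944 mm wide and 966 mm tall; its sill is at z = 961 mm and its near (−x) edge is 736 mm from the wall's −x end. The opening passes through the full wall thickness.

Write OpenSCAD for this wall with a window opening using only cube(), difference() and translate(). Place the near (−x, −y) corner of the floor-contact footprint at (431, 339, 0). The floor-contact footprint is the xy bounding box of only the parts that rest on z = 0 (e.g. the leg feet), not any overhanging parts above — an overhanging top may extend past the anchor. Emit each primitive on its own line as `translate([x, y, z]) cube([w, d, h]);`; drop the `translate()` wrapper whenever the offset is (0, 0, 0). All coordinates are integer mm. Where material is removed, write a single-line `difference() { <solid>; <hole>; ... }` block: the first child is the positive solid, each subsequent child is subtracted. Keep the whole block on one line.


difference() { translate([431, 339, 0]) cube([2597, 223, 2661]); translate([1167, 339, 961]) cube([944, 223, 966]); }


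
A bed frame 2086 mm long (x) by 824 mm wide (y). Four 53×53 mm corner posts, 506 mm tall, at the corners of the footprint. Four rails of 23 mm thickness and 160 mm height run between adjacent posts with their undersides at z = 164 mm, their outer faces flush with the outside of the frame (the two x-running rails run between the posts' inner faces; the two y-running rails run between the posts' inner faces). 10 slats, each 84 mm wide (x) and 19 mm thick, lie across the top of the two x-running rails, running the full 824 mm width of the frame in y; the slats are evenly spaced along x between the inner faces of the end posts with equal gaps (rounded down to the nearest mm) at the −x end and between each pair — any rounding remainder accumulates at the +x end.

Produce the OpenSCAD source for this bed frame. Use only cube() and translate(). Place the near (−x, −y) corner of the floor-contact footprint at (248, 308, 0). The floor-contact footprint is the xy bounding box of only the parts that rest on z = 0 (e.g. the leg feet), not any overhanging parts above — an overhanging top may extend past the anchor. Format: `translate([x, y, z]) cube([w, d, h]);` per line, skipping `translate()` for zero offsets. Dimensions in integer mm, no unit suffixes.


translate([248, 308, 0]) cube([53, 53, 506]);
translate([248, 1079, 0]) cube([53, 53, 506]);
translate([2281, 308, 0]) cube([53, 53, 506]);
translate([2281, 1079, 0]) cube([53, 53, 506]);
translate([301, 308, 164]) cube([1980, 23, 160]);
translate([301, 1109, 164]) cube([1980, 23, 160]);
translate([248, 361, 164]) cube([23, 718, 160]);
translate([2311, 361, 164]) cube([23, 718, 160]);
translate([404, 308, 324]) cube([84, 824, 19]);
translate([591, 308, 324]) cube([84, 824, 19]);
translate([778, 308, 324]) cube([84, 824, 19]);
translate([965, 308, 324]) cube([84, 824, 19]);
translate([1152, 308, 324]) cube([84, 824, 19]);
translate([1339, 308, 324]) cube([84, 824, 19]);
translate([1526, 308, 324]) cube([84, 824, 19]);
translate([1713, 308, 324]) cube([84, 824, 19]);
translate([1900, 308, 324]) cube([84, 824, 19]);
translate([2087, 308, 324]) cube([84, 824, 19]);


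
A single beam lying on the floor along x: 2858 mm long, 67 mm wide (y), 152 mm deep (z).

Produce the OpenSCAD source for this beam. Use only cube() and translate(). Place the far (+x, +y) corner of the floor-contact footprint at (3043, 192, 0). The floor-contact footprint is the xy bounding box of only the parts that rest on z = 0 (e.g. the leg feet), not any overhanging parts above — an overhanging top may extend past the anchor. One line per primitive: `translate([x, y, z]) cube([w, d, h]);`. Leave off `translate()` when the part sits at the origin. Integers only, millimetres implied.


translate([185, 125, 0]) cube([2858, 67, 152]);


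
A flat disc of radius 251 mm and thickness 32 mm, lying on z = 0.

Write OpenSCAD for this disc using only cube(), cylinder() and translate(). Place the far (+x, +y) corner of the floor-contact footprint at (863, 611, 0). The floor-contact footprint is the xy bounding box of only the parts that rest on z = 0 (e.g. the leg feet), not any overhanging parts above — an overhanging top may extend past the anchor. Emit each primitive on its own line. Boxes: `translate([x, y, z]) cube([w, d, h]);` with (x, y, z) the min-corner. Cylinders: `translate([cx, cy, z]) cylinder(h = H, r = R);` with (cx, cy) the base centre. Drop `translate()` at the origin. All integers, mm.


translate([612, 360, 0]) cylinder(h = 32, r = 251);


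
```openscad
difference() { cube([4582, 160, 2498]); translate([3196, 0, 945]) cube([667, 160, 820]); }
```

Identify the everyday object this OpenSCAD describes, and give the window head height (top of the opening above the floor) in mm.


A wall with a window opening. The window head height is 1765 mm.

A wall with a rectangular opening subtracted — a window. Sill at z = 945, opening 820 mm tall, so the head is at 945 + 820 = 1765 mm.


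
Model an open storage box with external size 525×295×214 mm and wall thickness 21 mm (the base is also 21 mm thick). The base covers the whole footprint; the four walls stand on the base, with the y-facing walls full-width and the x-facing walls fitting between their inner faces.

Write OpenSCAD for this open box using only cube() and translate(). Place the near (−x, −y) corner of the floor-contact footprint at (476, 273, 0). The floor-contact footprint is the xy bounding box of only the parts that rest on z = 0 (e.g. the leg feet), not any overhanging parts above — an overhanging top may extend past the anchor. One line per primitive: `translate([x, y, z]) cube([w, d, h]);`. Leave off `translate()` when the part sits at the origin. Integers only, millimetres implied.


translate([476, 273, 0]) cube([525, 295, 21]);
translate([476, 273, 21]) cube([525, 21, 193]);
translate([476, 547, 21]) cube([525, 21, 193]);
translate([476, 294, 21]) cube([21, 253, 193]);
translate([980, 294, 21]) cube([21, 253, 193]);


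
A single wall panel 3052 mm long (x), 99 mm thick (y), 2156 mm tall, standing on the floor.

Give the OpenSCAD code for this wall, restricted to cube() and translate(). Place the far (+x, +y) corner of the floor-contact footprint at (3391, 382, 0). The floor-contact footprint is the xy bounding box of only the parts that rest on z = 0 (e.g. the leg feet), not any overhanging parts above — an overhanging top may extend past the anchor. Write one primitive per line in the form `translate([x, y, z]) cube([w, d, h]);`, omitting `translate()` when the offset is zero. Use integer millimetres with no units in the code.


translate([339, 283, 0]) cube([3052, 99, 2156]);


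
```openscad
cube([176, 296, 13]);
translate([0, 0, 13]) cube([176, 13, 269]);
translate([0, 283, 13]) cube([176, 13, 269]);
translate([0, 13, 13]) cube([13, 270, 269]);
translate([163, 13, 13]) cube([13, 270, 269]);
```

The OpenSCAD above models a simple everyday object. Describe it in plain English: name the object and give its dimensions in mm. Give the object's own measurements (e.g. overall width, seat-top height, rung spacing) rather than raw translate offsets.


An open-topped rectangular box: outside dimensions 176×296×282 mm, with a uniform wall and base thickness of 13 mm. The base is a full 176×296 slab on the floor; four walls sit on top of the base. The front and back walls (the −y and +y sides) span the full width; the two side walls fit between them.


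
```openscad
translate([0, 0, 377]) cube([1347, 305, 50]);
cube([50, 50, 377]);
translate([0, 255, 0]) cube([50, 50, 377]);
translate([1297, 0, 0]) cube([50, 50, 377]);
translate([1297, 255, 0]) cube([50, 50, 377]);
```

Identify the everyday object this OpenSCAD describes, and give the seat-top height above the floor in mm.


A bench. The seat-top height is 427 mm.

A long slab on four corner posts — a bench. The slab sits at z = 377 with thickness 50, so the top is 377 + 50 = 427 mm.


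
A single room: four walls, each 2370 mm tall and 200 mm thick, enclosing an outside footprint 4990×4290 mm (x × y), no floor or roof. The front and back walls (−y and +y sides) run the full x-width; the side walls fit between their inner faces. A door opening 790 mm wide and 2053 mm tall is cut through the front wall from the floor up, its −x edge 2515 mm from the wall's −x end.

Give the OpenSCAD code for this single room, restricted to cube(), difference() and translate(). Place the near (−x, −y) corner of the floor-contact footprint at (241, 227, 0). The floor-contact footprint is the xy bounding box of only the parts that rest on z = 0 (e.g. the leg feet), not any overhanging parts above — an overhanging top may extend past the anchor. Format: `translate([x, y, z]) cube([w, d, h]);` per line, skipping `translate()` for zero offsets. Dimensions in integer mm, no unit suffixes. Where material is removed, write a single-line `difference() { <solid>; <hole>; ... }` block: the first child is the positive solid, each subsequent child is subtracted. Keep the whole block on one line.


difference() { translate([241, 227, 0]) cube([4990, 200, 2370]); translate([2756, 227, 0]) cube([790, 200, 2053]); }
translate([241, 4317, 0]) cube([4990, 200, 2370]);
translate([241, 427, 0]) cube([200, 3890, 2370]);
translate([5031, 427, 0]) cube([200, 3890, 2370]);
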